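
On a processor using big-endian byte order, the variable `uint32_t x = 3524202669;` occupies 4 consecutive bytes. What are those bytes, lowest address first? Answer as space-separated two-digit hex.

D2 0F 10 AD

3524202669 in hexadecimal, padded to 32 bits, is 0xD20F10AD.
Split into bytes (most-significant first): D2 0F 10 AD.
In big-endian order the high byte comes first in memory.
So the memory order matches the most-significant-first order: D2 0F 10 AD.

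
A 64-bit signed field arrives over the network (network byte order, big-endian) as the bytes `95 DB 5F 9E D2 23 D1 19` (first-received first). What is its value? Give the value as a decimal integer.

Big-endian: lowest address holds the most-significant byte.
The bytes are already most-significant first: 0x95DB5F9ED223D119.
Top bit is set, so as a signed 64-bit value this is 0x95DB5F9ED223D119 − 2^64 = -7648414406423621351.

-7648414406423621351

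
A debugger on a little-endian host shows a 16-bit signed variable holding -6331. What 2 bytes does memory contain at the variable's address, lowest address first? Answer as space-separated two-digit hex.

Two's complement of -6331 in 16 bits: 6331 = 0x18BB; invert → 0xE744; add 1 → 0xE745.
Split into bytes (most-significant first): E7 45.
In little-endian order the low byte comes first in memory.
So at ascending addresses the bytes are 45 E7.

45 E7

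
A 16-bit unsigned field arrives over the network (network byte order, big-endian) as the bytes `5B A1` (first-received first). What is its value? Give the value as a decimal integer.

Big-endian stores the most-significant byte at the lowest address.
The bytes are already most-significant first: 0x5BA1.
0x5BA1 = 23457.

23457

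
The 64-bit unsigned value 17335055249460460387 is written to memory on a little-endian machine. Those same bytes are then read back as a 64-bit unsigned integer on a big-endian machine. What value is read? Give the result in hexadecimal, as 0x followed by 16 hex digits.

0x637BDC81E77C92F0

17335055249460460387 in 64-bit hexadecimal is 0xF0927CE781DC7B63.
Stored little-endian, the bytes at ascending addresses are 63 7B DC 81 E7 7C 92 F0.
Read back as big-endian, the last byte is least significant, giving 0x637BDC81E77C92F0.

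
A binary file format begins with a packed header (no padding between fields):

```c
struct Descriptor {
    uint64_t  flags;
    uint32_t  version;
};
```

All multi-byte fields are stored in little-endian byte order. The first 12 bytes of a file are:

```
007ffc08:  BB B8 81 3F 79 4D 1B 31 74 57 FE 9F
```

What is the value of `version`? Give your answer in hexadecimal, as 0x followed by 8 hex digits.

`version` follows `flags` (8 bytes), so it starts at byte offset 8 and occupies 4 bytes.
Bytes at offsets 8..11: 74 57 FE 9F.
Little-endian: lowest address holds the least-significant byte.
Reassemble most-significant byte first: 9F FE 57 74 → 0x9FFE5774.

0x9FFE5774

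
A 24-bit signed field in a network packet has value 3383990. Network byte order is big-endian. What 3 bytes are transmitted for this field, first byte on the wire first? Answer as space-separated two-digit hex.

33 A2 B6

3383990 in hexadecimal, padded to 24 bits, is 0x33A2B6.
Split into bytes (most-significant first): 33 A2 B6.
Big-endian: lowest address holds the most-significant byte.
So the memory order matches the most-significant-first order: 33 A2 B6.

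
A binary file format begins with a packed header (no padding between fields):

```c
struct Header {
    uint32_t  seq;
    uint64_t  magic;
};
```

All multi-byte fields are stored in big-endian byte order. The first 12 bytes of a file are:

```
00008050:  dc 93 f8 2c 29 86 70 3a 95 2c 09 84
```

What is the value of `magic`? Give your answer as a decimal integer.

2992202399347378564

`magic` follows `seq` (4 bytes), so it starts at byte offset 4 and occupies 8 bytes.
Bytes at offsets 4..11: 29 86 70 3A 95 2C 09 84.
Big-endian stores the most-significant byte at the lowest address.
The bytes are already most-significant first: 0x2986703A952C0984.
0x2986703A952C0984 = 2992202399347378564.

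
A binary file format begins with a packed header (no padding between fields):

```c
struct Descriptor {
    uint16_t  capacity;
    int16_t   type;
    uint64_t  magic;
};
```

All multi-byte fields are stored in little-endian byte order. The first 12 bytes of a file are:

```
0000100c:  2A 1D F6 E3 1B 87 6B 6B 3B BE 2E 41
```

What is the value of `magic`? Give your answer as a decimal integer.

`magic` follows `capacity` (2 B), `type` (2 B), so it starts at offset 2 + 2 = 4 and occupies 8 bytes.
Bytes at offsets 4..11: 1B 87 6B 6B 3B BE 2E 41.
Little-endian stores the least-significant byte at the lowest address.
Reassemble most-significant byte first: 41 2E BE 3B 6B 6B 87 1B → 0x412EBE3B6B6B871B.
0x412EBE3B6B6B871B = 4696900623808562971.

4696900623808562971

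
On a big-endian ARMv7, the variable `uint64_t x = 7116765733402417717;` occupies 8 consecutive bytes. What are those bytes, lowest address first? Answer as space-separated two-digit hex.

62 C3 D4 BA 71 1F 9A 35

7116765733402417717 in hexadecimal, padded to 64 bits, is 0x62C3D4BA711F9A35.
Split into bytes (most-significant first): 62 C3 D4 BA 71 1F 9A 35.
Big-endian stores the most-significant byte at the lowest address.
So the memory order matches the most-significant-first order: 62 C3 D4 BA 71 1F 9A 35.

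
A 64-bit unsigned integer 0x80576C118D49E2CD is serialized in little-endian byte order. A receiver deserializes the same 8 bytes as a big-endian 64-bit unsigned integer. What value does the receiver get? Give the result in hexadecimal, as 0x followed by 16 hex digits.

0xCDE2498D116C5780

Stored little-endian, the bytes at ascending addresses are CD E2 49 8D 11 6C 57 80.
Read back as big-endian, the last byte is least significant, giving 0xCDE2498D116C5780.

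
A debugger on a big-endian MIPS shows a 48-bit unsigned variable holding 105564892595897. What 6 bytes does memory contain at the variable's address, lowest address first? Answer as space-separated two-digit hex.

60 02 BD EC 86 B9

105564892595897 in hexadecimal, padded to 48 bits, is 0x6002BDEC86B9.
Split into bytes (most-significant first): 60 02 BD EC 86 B9.
Big-endian stores the most-significant byte at the lowest address.
So the memory order matches the most-significant-first order: 60 02 BD EC 86 B9.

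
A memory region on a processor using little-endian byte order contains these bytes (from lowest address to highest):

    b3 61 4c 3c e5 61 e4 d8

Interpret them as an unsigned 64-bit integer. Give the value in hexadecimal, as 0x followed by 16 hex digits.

Little-endian: lowest address holds the least-significant byte.
Reassemble most-significant byte first: D8 E4 61 E5 3C 4C 61 B3 → 0xD8E461E53C4C61B3.

0xD8E461E53C4C61B3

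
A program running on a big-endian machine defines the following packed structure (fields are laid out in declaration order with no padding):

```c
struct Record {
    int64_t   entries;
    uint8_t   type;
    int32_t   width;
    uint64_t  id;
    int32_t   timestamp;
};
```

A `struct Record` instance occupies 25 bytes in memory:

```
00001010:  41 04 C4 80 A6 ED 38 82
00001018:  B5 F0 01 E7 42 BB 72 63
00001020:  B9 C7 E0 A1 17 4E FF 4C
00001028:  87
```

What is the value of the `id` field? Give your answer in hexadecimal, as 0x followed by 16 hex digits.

`id` follows `entries` (8 B), `type` (1 B), `width` (4 B), so it starts at offset 8 + 1 + 4 = 13 and occupies 8 bytes.
Bytes at offsets 13..20: BB 72 63 B9 C7 E0 A1 17.
Big-endian: lowest address holds the most-significant byte.
The bytes are already most-significant first: 0xBB7263B9C7E0A117.

0xBB7263B9C7E0A117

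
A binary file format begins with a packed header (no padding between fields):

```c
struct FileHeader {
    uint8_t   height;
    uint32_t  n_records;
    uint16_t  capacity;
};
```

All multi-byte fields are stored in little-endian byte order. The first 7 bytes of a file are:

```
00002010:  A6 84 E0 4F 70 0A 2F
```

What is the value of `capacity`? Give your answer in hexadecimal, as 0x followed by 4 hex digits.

`capacity` follows `height` (1 B), `n_records` (4 B), so it starts at offset 1 + 4 = 5 and occupies 2 bytes.
Bytes at offsets 5..6: 0A 2F.
Little-endian stores the least-significant byte at the lowest address.
Reassemble most-significant byte first: 2F 0A → 0x2F0A.

0x2F0A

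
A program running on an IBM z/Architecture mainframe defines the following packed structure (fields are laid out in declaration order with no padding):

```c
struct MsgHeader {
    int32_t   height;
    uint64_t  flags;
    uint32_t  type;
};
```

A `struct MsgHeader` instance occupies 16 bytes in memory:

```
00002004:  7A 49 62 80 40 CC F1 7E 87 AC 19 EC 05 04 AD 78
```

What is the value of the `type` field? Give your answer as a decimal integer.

84192632

`type` follows `height` (4 B), `flags` (8 B), so it starts at offset 4 + 8 = 12 and occupies 4 bytes.
Bytes at offsets 12..15: 05 04 AD 78.
Big-endian: lowest address holds the most-significant byte.
The bytes are already most-significant first: 0x0504AD78.
0x0504AD78 = 84192632.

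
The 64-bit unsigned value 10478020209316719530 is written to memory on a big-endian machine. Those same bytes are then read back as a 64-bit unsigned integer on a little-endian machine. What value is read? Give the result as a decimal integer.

10478020209316719530 in 64-bit hexadecimal is 0x916967DD8DAFEBAA.
Stored big-endian, the bytes at ascending addresses are 91 69 67 DD 8D AF EB AA.
Read back as little-endian, the first byte is least significant, giving 0xAAEBAF8DDD676991.
0xAAEBAF8DDD676991 = 12316130629814544785.

12316130629814544785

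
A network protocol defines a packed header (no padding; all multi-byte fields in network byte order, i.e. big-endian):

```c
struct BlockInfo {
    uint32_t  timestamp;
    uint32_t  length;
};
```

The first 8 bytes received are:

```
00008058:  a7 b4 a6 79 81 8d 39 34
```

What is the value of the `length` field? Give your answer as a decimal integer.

2173516084

`length` follows `timestamp` (4 bytes), so it starts at byte offset 4 and occupies 4 bytes.
Bytes at offsets 4..7: 81 8D 39 34.
Big-endian: lowest address holds the most-significant byte.
The bytes are already most-significant first: 0x818D3934.
0x818D3934 = 2173516084.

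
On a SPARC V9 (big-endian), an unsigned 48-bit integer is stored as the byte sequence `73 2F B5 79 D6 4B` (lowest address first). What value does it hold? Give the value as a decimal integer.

126648745317963

In big-endian order the high byte comes first in memory.
The bytes are already most-significant first: 0x732FB579D64B.
0x732FB579D64B = 126648745317963.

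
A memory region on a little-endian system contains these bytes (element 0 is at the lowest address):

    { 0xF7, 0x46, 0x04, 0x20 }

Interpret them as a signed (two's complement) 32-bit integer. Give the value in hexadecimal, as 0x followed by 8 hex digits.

Little-endian stores the least-significant byte at the lowest address.
Reassemble most-significant byte first: 20 04 46 F7 → 0x200446F7.

0x200446F7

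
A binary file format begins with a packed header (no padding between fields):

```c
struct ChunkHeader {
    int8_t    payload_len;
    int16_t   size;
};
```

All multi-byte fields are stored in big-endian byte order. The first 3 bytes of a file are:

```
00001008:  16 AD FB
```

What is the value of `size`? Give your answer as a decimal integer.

`size` follows `payload_len` (1 byte), so it starts at byte offset 1 and occupies 2 bytes.
Bytes at offsets 1..2: AD FB.
In big-endian order the high byte comes first in memory.
The bytes are already most-significant first: 0xADFB.
Top bit is set, so as a signed 16-bit value this is 0xADFB − 2^16 = -20997.

-20997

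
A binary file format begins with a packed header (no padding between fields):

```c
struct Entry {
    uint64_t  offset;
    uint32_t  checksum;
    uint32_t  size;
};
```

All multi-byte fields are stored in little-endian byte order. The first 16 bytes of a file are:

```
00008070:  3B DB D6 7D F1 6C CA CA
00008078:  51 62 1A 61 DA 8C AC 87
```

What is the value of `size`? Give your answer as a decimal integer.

2276232410

`size` follows `offset` (8 B), `checksum` (4 B), so it starts at offset 8 + 4 = 12 and occupies 4 bytes.
Bytes at offsets 12..15: DA 8C AC 87.
In little-endian order the low byte comes first in memory.
Reassemble most-significant byte first: 87 AC 8C DA → 0x87AC8CDA.
0x87AC8CDA = 2276232410.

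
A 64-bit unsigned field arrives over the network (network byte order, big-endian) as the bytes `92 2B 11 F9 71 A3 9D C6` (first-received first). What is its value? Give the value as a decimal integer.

In big-endian order the high byte comes first in memory.
The bytes are already most-significant first: 0x922B11F971A39DC6.
0x922B11F971A39DC6 = 10532531916587113926.

10532531916587113926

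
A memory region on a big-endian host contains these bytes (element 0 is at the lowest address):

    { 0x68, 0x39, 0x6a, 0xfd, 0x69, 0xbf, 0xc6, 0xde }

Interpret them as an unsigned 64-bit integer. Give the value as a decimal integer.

7510151490250458846

Big-endian stores the most-significant byte at the lowest address.
The bytes are already most-significant first: 0x68396AFD69BFC6DE.
0x68396AFD69BFC6DE = 7510151490250458846.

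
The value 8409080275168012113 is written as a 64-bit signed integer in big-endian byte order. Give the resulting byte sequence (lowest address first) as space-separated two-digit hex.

74 B3 0D F5 01 22 27 51

8409080275168012113 in hexadecimal, padded to 64 bits, is 0x74B30DF501222751.
Split into bytes (most-significant first): 74 B3 0D F5 01 22 27 51.
Big-endian stores the most-significant byte at the lowest address.
So the memory order matches the most-significant-first order: 74 B3 0D F5 01 22 27 51.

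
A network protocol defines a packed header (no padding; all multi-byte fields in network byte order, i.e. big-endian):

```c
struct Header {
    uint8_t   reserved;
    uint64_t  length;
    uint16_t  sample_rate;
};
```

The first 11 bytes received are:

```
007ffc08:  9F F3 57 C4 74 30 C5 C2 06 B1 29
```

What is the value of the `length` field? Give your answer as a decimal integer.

`length` follows `reserved` (1 byte), so it starts at byte offset 1 and occupies 8 bytes.
Bytes at offsets 1..8: F3 57 C4 74 30 C5 C2 06.
Big-endian: lowest address holds the most-significant byte.
The bytes are already most-significant first: 0xF357C47430C5C206.
0xF357C47430C5C206 = 17534699677503832582.

17534699677503832582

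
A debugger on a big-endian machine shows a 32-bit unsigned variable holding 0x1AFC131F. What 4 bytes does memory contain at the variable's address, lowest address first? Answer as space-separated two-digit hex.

1A FC 13 1F

Split into bytes (most-significant first): 1A FC 13 1F.
In big-endian order the high byte comes first in memory.
So the memory order matches the most-significant-first order: 1A FC 13 1F.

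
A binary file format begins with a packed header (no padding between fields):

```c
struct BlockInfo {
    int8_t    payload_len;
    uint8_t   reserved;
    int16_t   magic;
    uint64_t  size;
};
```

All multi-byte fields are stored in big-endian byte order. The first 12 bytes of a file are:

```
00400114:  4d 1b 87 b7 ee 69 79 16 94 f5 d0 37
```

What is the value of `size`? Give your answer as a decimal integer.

17179395391476846647

`size` follows `payload_len` (1 B), `reserved` (1 B), `magic` (2 B), so it starts at offset 1 + 1 + 2 = 4 and occupies 8 bytes.
Bytes at offsets 4..11: EE 69 79 16 94 F5 D0 37.
Big-endian stores the most-significant byte at the lowest address.
The bytes are already most-significant first: 0xEE69791694F5D037.
0xEE69791694F5D037 = 17179395391476846647.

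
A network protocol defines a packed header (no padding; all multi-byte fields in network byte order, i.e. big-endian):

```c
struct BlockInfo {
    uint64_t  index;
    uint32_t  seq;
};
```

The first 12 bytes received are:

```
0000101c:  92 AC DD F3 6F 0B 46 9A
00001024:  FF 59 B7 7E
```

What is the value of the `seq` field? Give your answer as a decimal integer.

`seq` follows `index` (8 bytes), so it starts at byte offset 8 and occupies 4 bytes.
Bytes at offsets 8..11: FF 59 B7 7E.
In big-endian order the high byte comes first in memory.
The bytes are already most-significant first: 0xFF59B77E.
0xFF59B77E = 4284069758.

4284069758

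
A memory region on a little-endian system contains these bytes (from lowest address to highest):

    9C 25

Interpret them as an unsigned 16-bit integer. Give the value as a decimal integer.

9628

In little-endian order the low byte comes first in memory.
Reassemble most-significant byte first: 25 9C → 0x259C.
0x259C = 9628.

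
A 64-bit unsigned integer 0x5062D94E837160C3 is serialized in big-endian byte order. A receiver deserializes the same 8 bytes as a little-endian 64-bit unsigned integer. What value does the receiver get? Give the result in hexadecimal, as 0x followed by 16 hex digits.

Stored big-endian, the bytes at ascending addresses are 50 62 D9 4E 83 71 60 C3.
Read back as little-endian, the first byte is least significant, giving 0xC36071834ED96250.

0xC36071834ED96250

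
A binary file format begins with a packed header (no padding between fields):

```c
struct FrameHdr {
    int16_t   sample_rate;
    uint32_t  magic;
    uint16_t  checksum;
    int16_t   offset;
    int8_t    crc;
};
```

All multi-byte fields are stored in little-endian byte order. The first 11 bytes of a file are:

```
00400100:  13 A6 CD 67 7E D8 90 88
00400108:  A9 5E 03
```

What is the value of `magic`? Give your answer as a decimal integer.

`magic` follows `sample_rate` (2 bytes), so it starts at byte offset 2 and occupies 4 bytes.
Bytes at offsets 2..5: CD 67 7E D8.
Little-endian: lowest address holds the least-significant byte.
Reassemble most-significant byte first: D8 7E 67 CD → 0xD87E67CD.
0xD87E67CD = 3632162765.

3632162765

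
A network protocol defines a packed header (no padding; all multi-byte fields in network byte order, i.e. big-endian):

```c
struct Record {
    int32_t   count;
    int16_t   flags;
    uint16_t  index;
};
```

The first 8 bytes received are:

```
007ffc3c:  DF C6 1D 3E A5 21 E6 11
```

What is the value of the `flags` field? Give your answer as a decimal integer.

`flags` follows `count` (4 bytes), so it starts at byte offset 4 and occupies 2 bytes.
Bytes at offsets 4..5: A5 21.
Big-endian stores the most-significant byte at the lowest address.
The bytes are already most-significant first: 0xA521.
Top bit is set, so as a signed 16-bit value this is 0xA521 − 2^16 = -23263.

-23263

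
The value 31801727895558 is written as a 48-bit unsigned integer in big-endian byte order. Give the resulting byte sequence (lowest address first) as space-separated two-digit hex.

31801727895558 in hexadecimal, padded to 48 bits, is 0x1CEC6AB1C806.
Split into bytes (most-significant first): 1C EC 6A B1 C8 06.
Big-endian stores the most-significant byte at the lowest address.
So the memory order matches the most-significant-first order: 1C EC 6A B1 C8 06.

1C EC 6A B1 C8 06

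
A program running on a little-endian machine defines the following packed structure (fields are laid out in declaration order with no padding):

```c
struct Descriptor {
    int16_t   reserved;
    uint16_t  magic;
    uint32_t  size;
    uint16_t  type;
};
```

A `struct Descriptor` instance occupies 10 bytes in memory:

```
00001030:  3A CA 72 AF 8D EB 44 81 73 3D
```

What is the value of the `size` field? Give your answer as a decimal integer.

2168777613

`size` follows `reserved` (2 B), `magic` (2 B), so it starts at offset 2 + 2 = 4 and occupies 4 bytes.
Bytes at offsets 4..7: 8D EB 44 81.
Little-endian: lowest address holds the least-significant byte.
Reassemble most-significant byte first: 81 44 EB 8D → 0x8144EB8D.
0x8144EB8D = 2168777613.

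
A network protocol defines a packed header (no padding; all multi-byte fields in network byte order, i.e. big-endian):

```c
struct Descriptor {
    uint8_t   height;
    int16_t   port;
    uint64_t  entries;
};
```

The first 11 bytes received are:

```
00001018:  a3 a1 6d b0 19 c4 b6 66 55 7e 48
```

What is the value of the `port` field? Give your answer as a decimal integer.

`port` follows `height` (1 byte), so it starts at byte offset 1 and occupies 2 bytes.
Bytes at offsets 1..2: A1 6D.
In big-endian order the high byte comes first in memory.
The bytes are already most-significant first: 0xA16D.
Top bit is set, so as a signed 16-bit value this is 0xA16D − 2^16 = -24211.

-24211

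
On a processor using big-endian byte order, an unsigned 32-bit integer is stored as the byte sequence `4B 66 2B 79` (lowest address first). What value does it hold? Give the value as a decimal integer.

1264987001

Big-endian stores the most-significant byte at the lowest address.
The bytes are already most-significant first: 0x4B662B79.
0x4B662B79 = 1264987001.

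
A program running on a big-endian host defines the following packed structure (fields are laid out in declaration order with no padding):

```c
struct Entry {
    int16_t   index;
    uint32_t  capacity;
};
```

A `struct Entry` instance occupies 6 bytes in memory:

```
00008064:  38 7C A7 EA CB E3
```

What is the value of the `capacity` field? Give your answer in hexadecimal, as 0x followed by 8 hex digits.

`capacity` follows `index` (2 bytes), so it starts at byte offset 2 and occupies 4 bytes.
Bytes at offsets 2..5: A7 EA CB E3.
Big-endian: lowest address holds the most-significant byte.
The bytes are already most-significant first: 0xA7EACBE3.

0xA7EACBE3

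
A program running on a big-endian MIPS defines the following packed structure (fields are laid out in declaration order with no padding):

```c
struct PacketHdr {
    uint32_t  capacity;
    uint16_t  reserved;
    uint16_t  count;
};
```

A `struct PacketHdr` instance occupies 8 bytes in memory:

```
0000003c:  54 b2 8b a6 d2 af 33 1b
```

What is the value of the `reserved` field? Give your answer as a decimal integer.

`reserved` follows `capacity` (4 bytes), so it starts at byte offset 4 and occupies 2 bytes.
Bytes at offsets 4..5: D2 AF.
In big-endian order the high byte comes first in memory.
The bytes are already most-significant first: 0xD2AF.
0xD2AF = 53935.

53935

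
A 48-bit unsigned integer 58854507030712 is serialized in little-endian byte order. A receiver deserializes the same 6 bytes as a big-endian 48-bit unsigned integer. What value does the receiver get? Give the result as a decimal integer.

58854507030712 in 48-bit hexadecimal is 0x358721FC28B8.
Stored little-endian, the bytes at ascending addresses are B8 28 FC 21 87 35.
Read back as big-endian, the last byte is least significant, giving 0xB828FC218735.
0xB828FC218735 = 202486168258357.

202486168258357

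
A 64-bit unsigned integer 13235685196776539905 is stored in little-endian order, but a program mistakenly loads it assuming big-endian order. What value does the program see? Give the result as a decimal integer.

13235685196776539905 in 64-bit hexadecimal is 0xB7AE998F90C30701.
Stored little-endian, the bytes at ascending addresses are 01 07 C3 90 8F 99 AE B7.
Read back as big-endian, the last byte is least significant, giving 0x0107C3908F99AEB7.
0x0107C3908F99AEB7 = 74242944526823095.

74242944526823095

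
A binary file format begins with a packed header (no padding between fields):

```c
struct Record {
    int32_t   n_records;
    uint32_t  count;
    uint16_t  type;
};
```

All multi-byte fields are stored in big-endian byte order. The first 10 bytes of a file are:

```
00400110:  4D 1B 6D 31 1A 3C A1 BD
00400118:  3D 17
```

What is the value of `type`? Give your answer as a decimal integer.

`type` follows `n_records` (4 B), `count` (4 B), so it starts at offset 4 + 4 = 8 and occupies 2 bytes.
Bytes at offsets 8..9: 3D 17.
Big-endian: lowest address holds the most-significant byte.
The bytes are already most-significant first: 0x3D17.
0x3D17 = 15639.

15639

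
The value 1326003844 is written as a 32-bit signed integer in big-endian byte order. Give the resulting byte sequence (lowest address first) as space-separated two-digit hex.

4F 09 36 84

1326003844 in hexadecimal, padded to 32 bits, is 0x4F093684.
Split into bytes (most-significant first): 4F 09 36 84.
Big-endian stores the most-significant byte at the lowest address.
So the memory order matches the most-significant-first order: 4F 09 36 84.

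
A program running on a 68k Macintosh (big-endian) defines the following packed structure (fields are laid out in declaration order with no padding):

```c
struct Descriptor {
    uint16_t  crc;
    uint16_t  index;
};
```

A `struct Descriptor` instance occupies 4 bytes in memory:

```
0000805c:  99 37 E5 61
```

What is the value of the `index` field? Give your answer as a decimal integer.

`index` follows `crc` (2 bytes), so it starts at byte offset 2 and occupies 2 bytes.
Bytes at offsets 2..3: E5 61.
Big-endian stores the most-significant byte at the lowest address.
The bytes are already most-significant first: 0xE561.
0xE561 = 58721.

58721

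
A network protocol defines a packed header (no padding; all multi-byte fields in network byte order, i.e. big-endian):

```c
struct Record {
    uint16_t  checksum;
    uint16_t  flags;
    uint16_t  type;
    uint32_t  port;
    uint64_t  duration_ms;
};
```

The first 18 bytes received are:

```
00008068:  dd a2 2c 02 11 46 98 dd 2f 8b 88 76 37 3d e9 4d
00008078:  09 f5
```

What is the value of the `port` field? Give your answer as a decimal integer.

`port` follows `checksum` (2 B), `flags` (2 B), `type` (2 B), so it starts at offset 2 + 2 + 2 = 6 and occupies 4 bytes.
Bytes at offsets 6..9: 98 DD 2F 8B.
Big-endian: lowest address holds the most-significant byte.
The bytes are already most-significant first: 0x98DD2F8B.
0x98DD2F8B = 2564632459.

2564632459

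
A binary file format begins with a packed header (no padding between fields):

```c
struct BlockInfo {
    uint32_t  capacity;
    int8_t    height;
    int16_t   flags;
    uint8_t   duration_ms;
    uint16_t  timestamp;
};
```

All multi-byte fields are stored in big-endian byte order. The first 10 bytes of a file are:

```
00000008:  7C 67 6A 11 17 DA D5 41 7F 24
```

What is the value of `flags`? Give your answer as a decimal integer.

-9515

`flags` follows `capacity` (4 B), `height` (1 B), so it starts at offset 4 + 1 = 5 and occupies 2 bytes.
Bytes at offsets 5..6: DA D5.
Big-endian: lowest address holds the most-significant byte.
The bytes are already most-significant first: 0xDAD5.
Top bit is set, so as a signed 16-bit value this is 0xDAD5 − 2^16 = -9515.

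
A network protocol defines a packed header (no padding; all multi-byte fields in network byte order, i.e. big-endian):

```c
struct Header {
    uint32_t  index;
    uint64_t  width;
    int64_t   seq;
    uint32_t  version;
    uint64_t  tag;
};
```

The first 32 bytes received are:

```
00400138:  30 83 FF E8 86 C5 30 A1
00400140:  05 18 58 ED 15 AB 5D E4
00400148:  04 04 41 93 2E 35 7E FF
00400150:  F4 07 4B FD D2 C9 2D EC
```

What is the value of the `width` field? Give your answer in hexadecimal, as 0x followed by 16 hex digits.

`width` follows `index` (4 bytes), so it starts at byte offset 4 and occupies 8 bytes.
Bytes at offsets 4..11: 86 C5 30 A1 05 18 58 ED.
In big-endian order the high byte comes first in memory.
The bytes are already most-significant first: 0x86C530A1051858ED.

0x86C530A1051858ED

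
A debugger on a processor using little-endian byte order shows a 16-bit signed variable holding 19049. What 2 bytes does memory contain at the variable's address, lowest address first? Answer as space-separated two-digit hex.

19049 in hexadecimal, padded to 16 bits, is 0x4A69.
Split into bytes (most-significant first): 4A 69.
Little-endian stores the least-significant byte at the lowest address.
So at ascending addresses the bytes are 69 4A.

69 4A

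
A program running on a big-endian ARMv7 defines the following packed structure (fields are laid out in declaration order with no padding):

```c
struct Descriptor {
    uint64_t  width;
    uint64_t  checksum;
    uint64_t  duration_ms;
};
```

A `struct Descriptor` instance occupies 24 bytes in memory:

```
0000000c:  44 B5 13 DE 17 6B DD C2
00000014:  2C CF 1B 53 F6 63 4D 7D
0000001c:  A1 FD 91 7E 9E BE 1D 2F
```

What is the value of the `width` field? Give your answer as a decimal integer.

4950885209960340930

`width` is the first field, at byte offset 0, occupying 8 bytes.
Bytes at offsets 0..7: 44 B5 13 DE 17 6B DD C2.
Big-endian stores the most-significant byte at the lowest address.
The bytes are already most-significant first: 0x44B513DE176BDDC2.
0x44B513DE176BDDC2 = 4950885209960340930.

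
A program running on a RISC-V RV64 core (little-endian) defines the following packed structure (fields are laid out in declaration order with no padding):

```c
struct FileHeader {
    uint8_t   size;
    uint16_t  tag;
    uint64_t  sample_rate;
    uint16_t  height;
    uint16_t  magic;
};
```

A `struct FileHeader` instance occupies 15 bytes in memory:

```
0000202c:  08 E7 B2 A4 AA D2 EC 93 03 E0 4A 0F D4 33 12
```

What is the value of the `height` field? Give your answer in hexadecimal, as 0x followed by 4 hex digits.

0xD40F

`height` follows `size` (1 B), `tag` (2 B), `sample_rate` (8 B), so it starts at offset 1 + 2 + 8 = 11 and occupies 2 bytes.
Bytes at offsets 11..12: 0F D4.
In little-endian order the low byte comes first in memory.
Reassemble most-significant byte first: D4 0F → 0xD40F.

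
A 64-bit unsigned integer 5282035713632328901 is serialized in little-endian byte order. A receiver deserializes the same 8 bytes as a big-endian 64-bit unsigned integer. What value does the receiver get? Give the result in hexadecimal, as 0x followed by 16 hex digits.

5282035713632328901 in 64-bit hexadecimal is 0x494D8F7F01FB5CC5.
Stored little-endian, the bytes at ascending addresses are C5 5C FB 01 7F 8F 4D 49.
Read back as big-endian, the last byte is least significant, giving 0xC55CFB017F8F4D49.

0xC55CFB017F8F4D49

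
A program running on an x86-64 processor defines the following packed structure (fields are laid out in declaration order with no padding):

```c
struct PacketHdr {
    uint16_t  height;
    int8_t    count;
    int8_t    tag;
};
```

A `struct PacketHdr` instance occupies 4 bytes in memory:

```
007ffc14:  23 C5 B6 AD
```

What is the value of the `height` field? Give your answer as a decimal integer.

50467

`height` is the first field, at byte offset 0, occupying 2 bytes.
Bytes at offsets 0..1: 23 C5.
Little-endian stores the least-significant byte at the lowest address.
Reassemble most-significant byte first: C5 23 → 0xC523.
0xC523 = 50467.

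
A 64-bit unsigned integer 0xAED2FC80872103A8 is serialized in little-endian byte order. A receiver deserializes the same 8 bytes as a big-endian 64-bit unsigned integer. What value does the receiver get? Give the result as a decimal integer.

12106557089170379438

Stored little-endian, the bytes at ascending addresses are A8 03 21 87 80 FC D2 AE.
Read back as big-endian, the last byte is least significant, giving 0xA803218780FCD2AE.
0xA803218780FCD2AE = 12106557089170379438.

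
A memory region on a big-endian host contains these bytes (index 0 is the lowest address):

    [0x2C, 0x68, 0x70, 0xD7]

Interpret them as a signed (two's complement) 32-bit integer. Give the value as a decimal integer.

In big-endian order the high byte comes first in memory.
The bytes are already most-significant first: 0x2C6870D7.
0x2C6870D7 = 745042135.

745042135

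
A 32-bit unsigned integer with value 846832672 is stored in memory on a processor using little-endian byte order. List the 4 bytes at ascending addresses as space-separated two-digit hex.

846832672 in hexadecimal, padded to 32 bits, is 0x3279A420.
Split into bytes (most-significant first): 32 79 A4 20.
Little-endian: lowest address holds the least-significant byte.
So at ascending addresses the bytes are 20 A4 79 32.

20 A4 79 32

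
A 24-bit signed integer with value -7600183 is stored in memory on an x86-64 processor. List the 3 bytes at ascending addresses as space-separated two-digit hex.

Two's complement of -7600183 in 24 bits: 7600183 = 0x73F837; invert → 0x8C07C8; add 1 → 0x8C07C9.
Split into bytes (most-significant first): 8C 07 C9.
Little-endian: lowest address holds the least-significant byte.
So at ascending addresses the bytes are C9 07 8C.

C9 07 8C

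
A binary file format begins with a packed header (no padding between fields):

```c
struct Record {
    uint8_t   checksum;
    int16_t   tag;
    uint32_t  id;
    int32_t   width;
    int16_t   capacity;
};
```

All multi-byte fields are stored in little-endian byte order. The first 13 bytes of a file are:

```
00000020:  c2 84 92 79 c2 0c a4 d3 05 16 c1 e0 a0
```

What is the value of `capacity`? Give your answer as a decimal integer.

-24352

`capacity` follows `checksum` (1 B), `tag` (2 B), `id` (4 B), `width` (4 B), so it starts at offset 1 + 2 + 4 + 4 = 11 and occupies 2 bytes.
Bytes at offsets 11..12: E0 A0.
In little-endian order the low byte comes first in memory.
Reassemble most-significant byte first: A0 E0 → 0xA0E0.
Top bit is set, so as a signed 16-bit value this is 0xA0E0 − 2^16 = -24352.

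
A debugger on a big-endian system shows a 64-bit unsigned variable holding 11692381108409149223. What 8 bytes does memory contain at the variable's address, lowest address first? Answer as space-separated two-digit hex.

A2 43 AE AB 51 37 27 27

11692381108409149223 in hexadecimal, padded to 64 bits, is 0xA243AEAB51372727.
Split into bytes (most-significant first): A2 43 AE AB 51 37 27 27.
Big-endian stores the most-significant byte at the lowest address.
So the memory order matches the most-significant-first order: A2 43 AE AB 51 37 27 27.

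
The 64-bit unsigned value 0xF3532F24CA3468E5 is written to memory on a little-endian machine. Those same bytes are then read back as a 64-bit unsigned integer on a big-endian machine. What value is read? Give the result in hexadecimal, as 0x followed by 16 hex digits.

Stored little-endian, the bytes at ascending addresses are E5 68 34 CA 24 2F 53 F3.
Read back as big-endian, the last byte is least significant, giving 0xE56834CA242F53F3.

0xE56834CA242F53F3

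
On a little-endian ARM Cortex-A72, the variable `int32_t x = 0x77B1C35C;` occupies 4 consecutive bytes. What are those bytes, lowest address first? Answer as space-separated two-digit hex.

Split into bytes (most-significant first): 77 B1 C3 5C.
In little-endian order the low byte comes first in memory.
So at ascending addresses the bytes are 5C C3 B1 77.

5C C3 B1 77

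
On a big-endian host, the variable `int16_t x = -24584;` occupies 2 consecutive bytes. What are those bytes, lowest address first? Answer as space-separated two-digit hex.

9F F8

Two's complement of -24584 in 16 bits: 24584 = 0x6008; invert → 0x9FF7; add 1 → 0x9FF8.
Split into bytes (most-significant first): 9F F8.
Big-endian: lowest address holds the most-significant byte.
So the memory order matches the most-significant-first order: 9F F8.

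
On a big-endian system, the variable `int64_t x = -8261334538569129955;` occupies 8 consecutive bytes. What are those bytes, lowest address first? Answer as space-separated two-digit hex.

Two's complement of -8261334538569129955 in 64 bits: 8261334538569129955 = 0x72A627FE0E141FE3; invert → 0x8D59D801F1EBE01C; add 1 → 0x8D59D801F1EBE01D.
Split into bytes (most-significant first): 8D 59 D8 01 F1 EB E0 1D.
Big-endian stores the most-significant byte at the lowest address.
So the memory order matches the most-significant-first order: 8D 59 D8 01 F1 EB E0 1D.

8D 59 D8 01 F1 EB E0 1D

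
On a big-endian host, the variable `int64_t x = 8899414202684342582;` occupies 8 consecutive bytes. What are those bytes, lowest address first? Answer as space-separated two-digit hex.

8899414202684342582 in hexadecimal, padded to 64 bits, is 0x7B811210F4110136.
Split into bytes (most-significant first): 7B 81 12 10 F4 11 01 36.
Big-endian: lowest address holds the most-significant byte.
So the memory order matches the most-significant-first order: 7B 81 12 10 F4 11 01 36.

7B 81 12 10 F4 11 01 36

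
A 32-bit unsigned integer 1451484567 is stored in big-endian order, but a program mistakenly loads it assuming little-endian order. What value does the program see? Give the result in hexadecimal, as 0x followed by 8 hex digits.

1451484567 in 32-bit hexadecimal is 0x5683E597.
Stored big-endian, the bytes at ascending addresses are 56 83 E5 97.
Read back as little-endian, the first byte is least significant, giving 0x97E58356.

0x97E58356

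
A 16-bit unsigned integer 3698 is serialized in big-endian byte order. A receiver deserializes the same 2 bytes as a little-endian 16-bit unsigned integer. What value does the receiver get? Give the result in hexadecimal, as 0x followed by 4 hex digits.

0x720E

3698 in 16-bit hexadecimal is 0x0E72.
Stored big-endian, the bytes at ascending addresses are 0E 72.
Read back as little-endian, the first byte is least significant, giving 0x720E.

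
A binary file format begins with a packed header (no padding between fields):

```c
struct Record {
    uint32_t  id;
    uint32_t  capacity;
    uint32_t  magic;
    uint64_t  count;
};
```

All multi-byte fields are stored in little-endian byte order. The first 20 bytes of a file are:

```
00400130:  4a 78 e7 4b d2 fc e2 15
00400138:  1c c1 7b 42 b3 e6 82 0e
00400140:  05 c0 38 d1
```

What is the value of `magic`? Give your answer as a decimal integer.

1115406620

`magic` follows `id` (4 B), `capacity` (4 B), so it starts at offset 4 + 4 = 8 and occupies 4 bytes.
Bytes at offsets 8..11: 1C C1 7B 42.
Little-endian stores the least-significant byte at the lowest address.
Reassemble most-significant byte first: 42 7B C1 1C → 0x427BC11C.
0x427BC11C = 1115406620.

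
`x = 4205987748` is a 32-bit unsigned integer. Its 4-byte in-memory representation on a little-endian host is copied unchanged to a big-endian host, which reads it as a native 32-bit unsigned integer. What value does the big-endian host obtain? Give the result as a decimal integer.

2756162298

4205987748 in 32-bit hexadecimal is 0xFAB247A4.
Stored little-endian, the bytes at ascending addresses are A4 47 B2 FA.
Read back as big-endian, the last byte is least significant, giving 0xA447B2FA.
0xA447B2FA = 2756162298.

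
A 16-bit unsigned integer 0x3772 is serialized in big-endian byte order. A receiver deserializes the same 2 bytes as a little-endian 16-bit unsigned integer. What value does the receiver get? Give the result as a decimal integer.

29239

Stored big-endian, the bytes at ascending addresses are 37 72.
Read back as little-endian, the first byte is least significant, giving 0x7237.
0x7237 = 29239.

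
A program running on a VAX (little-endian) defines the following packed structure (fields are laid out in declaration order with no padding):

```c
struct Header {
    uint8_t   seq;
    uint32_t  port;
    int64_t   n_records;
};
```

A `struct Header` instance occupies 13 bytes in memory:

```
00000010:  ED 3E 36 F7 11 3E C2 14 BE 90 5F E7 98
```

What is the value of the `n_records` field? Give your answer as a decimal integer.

-7428863985055382978

`n_records` follows `seq` (1 B), `port` (4 B), so it starts at offset 1 + 4 = 5 and occupies 8 bytes.
Bytes at offsets 5..12: 3E C2 14 BE 90 5F E7 98.
In little-endian order the low byte comes first in memory.
Reassemble most-significant byte first: 98 E7 5F 90 BE 14 C2 3E → 0x98E75F90BE14C23E.
Top bit is set, so as a signed 64-bit value this is 0x98E75F90BE14C23E − 2^64 = -7428863985055382978.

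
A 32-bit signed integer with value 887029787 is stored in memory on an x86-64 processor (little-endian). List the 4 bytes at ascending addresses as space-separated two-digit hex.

887029787 in hexadecimal, padded to 32 bits, is 0x34DF001B.
Split into bytes (most-significant first): 34 DF 00 1B.
Little-endian: lowest address holds the least-significant byte.
So at ascending addresses the bytes are 1B 00 DF 34.

1B 00 DF 34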